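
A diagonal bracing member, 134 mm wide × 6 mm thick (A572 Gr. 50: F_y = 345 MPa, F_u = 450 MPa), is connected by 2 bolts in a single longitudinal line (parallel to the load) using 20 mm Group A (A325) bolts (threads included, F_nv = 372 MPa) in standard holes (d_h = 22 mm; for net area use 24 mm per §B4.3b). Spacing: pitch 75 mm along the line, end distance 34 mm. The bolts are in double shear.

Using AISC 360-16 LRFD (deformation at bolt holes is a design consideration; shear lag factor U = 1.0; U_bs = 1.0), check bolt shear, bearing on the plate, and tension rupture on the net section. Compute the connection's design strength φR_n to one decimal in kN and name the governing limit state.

Bolt shear: A_b = π(20)²/4 = 314.16 mm². φR_n = 0.75 × 372 × 314.16 × 2 × 2 = 350.6 kN.
Bearing (6 mm plate, F_u = 450 MPa): end bolts L_c = 34 − 22/2 = 23, R_n = min(1.2×23×6×450, 2.4×20×6×450) = 74.52 kN/bolt; interior L_c = 75 − 22 = 53, R_n = 129.6 kN/bolt. φR_n = 0.75 × (1×74.52 + 1×129.6) = 153.1 kN.
Tension rupture (net): A_n = (134 − 1×24)×6 = 660 mm² (U = 1.0, A_e = A_n). φR_n = 0.75 × 450 × 660 = 222.8 kN.
Governing: min(350.6, 153.1, 222.8) = 153.1 kN → bearing.

153.1 kN (bearing governs)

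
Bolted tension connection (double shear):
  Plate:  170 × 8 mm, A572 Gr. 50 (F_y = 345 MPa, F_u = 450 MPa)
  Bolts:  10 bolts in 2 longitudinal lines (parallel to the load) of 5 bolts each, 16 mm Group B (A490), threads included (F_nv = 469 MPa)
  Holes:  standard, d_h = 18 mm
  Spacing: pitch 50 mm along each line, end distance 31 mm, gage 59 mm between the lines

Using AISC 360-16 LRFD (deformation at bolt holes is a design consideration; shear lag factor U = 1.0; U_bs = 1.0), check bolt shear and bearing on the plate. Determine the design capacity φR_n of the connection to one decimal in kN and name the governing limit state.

Bolt shear: A_b = π(16)²/4 = 201.06 mm². φR_n = 0.75 × 469 × 201.06 × 10 × 2 = 1414.5 kN.
Bearing (8 mm plate, F_u = 450 MPa): end bolts L_c = 31 − 18/2 = 22, R_n = min(1.2×22×8×450, 2.4×16×8×450) = 95.04 kN/bolt; interior L_c = 50 − 18 = 32, R_n = 138.24 kN/bolt. φR_n = 0.75 × (2×95.04 + 8×138.24) = 972.0 kN.
Governing: min(1414.5, 972.0) = 972.0 kN → bearing.

972.0 kN (bearing governs)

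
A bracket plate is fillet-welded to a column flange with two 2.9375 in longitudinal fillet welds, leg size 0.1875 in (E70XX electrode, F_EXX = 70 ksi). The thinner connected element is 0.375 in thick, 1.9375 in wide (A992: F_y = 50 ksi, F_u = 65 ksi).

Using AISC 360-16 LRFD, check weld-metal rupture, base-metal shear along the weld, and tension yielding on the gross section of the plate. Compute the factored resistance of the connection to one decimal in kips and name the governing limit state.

24.5 kips (weld metal governs)

Weld metal: throat = 0.707×0.1875 = 0.13256 in, L = 2×2.9375 = 5.875 in. φR_n = 0.75 × 0.6 × 70 × 0.13256 × 5.875 = 24.5 kips.
Base metal shear (0.375 in plate): yield φR_n = 1.0×0.6×50×0.375×5.875 = 66.1 kips; rupture φR_n = 0.75×0.6×65×0.375×5.875 = 64.4 kips; take 64.4 kips (rupture).
Tension yield (gross): A_g = 1.9375×0.375 = 0.72656 in². φR_n = 0.90 × 50 × 0.72656 = 32.7 kips.
Governing: min(24.5, 64.4, 32.7) = 24.5 kips → weld metal.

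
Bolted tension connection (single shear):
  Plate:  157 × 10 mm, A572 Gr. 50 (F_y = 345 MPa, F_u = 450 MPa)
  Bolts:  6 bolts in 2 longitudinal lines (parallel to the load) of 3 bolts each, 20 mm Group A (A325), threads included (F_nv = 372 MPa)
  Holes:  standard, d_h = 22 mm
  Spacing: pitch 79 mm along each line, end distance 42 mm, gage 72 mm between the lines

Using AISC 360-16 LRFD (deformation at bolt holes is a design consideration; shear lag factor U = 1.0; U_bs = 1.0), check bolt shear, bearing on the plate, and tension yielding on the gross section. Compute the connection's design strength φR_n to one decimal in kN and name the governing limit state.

487.5 kN (gross-section yield governs)

Bolt shear: A_b = π(20)²/4 = 314.16 mm². φR_n = 0.75 × 372 × 314.16 × 6 × 1 = 525.9 kN.
Bearing (10 mm plate, F_u = 450 MPa): end bolts L_c = 42 − 22/2 = 31, R_n = min(1.2×31×10×450, 2.4×20×10×450) = 167.4 kN/bolt; interior L_c = 79 − 22 = 57, R_n = 216 kN/bolt. φR_n = 0.75 × (2×167.4 + 4×216) = 899.1 kN.
Tension yield (gross): A_g = 157×10 = 1570 mm². φR_n = 0.90 × 345 × 1570 = 487.5 kN.
Governing: min(525.9, 899.1, 487.5) = 487.5 kN → gross-section yield.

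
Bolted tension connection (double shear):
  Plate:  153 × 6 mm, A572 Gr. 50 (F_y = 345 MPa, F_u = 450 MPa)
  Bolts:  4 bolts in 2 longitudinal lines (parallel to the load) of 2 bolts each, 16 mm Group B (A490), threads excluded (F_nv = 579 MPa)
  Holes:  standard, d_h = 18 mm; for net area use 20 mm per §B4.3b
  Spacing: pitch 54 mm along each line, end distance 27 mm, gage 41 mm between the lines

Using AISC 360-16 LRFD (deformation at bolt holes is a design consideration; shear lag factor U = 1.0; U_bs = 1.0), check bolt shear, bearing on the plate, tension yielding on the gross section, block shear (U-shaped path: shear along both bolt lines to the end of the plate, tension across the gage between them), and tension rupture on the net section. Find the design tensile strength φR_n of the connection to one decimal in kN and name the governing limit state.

Bolt shear: A_b = π(16)²/4 = 201.06 mm². φR_n = 0.75 × 579 × 201.06 × 4 × 2 = 698.5 kN.
Bearing (6 mm plate, F_u = 450 MPa): end bolts L_c = 27 − 18/2 = 18, R_n = min(1.2×18×6×450, 2.4×16×6×450) = 58.32 kN/bolt; interior L_c = 54 − 18 = 36, R_n = 103.68 kN/bolt. φR_n = 0.75 × (2×58.32 + 2×103.68) = 243.0 kN.
Tension yield (gross): A_g = 153×6 = 918 mm². φR_n = 0.90 × 345 × 918 = 285.0 kN.
Block shear: shear path 2×[27+1×54] = 2×81 mm, A_gv = 972, A_nv = 2×(81 − 1.5×20)×6 = 612 mm²; tension across gage: (41 − 1×20)×6 = 126 mm². R_n = min(0.6×450×612, 0.6×345×972) + 1.0×450×126 = min(165.24, 201.2) + 56.7 = 221.94 kN. φR_n = 0.75 × 221.94 = 166.5 kN.
Tension rupture (net): A_n = (153 − 2×20)×6 = 678 mm² (U = 1.0, A_e = A_n). φR_n = 0.75 × 450 × 678 = 228.8 kN.
Governing: min(698.5, 243.0, 285.0, 166.5, 228.8) = 166.5 kN → block shear.

166.5 kN (block shear governs)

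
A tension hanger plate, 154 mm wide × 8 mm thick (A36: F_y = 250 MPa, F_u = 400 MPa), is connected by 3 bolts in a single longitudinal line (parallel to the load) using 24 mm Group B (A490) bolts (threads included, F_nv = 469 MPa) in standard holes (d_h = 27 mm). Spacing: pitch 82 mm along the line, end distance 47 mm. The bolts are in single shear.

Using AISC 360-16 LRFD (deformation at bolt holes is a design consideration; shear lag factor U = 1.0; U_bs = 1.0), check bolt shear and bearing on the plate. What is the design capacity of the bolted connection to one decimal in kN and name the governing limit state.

Bolt shear: A_b = π(24)²/4 = 452.39 mm². φR_n = 0.75 × 469 × 452.39 × 3 × 1 = 477.4 kN.
Bearing (8 mm plate, F_u = 400 MPa): end bolts L_c = 47 − 27/2 = 33.5, R_n = min(1.2×33.5×8×400, 2.4×24×8×400) = 128.64 kN/bolt; interior L_c = 82 − 27 = 55, R_n = 184.32 kN/bolt. φR_n = 0.75 × (1×128.64 + 2×184.32) = 373.0 kN.
Governing: min(477.4, 373.0) = 373.0 kN → bearing.

373.0 kN (bearing governs)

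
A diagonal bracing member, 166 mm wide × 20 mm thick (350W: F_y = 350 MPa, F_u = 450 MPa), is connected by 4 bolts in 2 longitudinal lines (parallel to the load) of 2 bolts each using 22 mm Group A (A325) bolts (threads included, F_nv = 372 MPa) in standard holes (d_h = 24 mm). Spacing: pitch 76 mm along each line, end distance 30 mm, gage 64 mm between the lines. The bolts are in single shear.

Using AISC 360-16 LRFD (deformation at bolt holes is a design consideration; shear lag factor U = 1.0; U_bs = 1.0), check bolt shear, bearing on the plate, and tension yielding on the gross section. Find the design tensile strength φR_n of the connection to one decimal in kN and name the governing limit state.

424.2 kN (bolt shear governs)

Bolt shear: A_b = π(22)²/4 = 380.13 mm². φR_n = 0.75 × 372 × 380.13 × 4 × 1 = 424.2 kN.
Bearing (20 mm plate, F_u = 450 MPa): end bolts L_c = 30 − 24/2 = 18, R_n = min(1.2×18×20×450, 2.4×22×20×450) = 194.4 kN/bolt; interior L_c = 76 − 24 = 52, R_n = 475.2 kN/bolt. φR_n = 0.75 × (2×194.4 + 2×475.2) = 1004.4 kN.
Tension yield (gross): A_g = 166×20 = 3320 mm². φR_n = 0.90 × 350 × 3320 = 1045.8 kN.
Governing: min(424.2, 1004.4, 1045.8) = 424.2 kN → bolt shear.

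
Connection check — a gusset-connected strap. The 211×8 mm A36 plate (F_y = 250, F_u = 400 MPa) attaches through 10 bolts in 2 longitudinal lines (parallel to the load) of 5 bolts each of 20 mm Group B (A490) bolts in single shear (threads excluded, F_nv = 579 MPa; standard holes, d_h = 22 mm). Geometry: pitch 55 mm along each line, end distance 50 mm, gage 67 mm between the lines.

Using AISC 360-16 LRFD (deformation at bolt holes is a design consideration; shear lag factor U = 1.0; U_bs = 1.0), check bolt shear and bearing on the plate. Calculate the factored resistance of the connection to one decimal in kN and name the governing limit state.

985.0 kN (bearing governs)

Bolt shear: A_b = π(20)²/4 = 314.16 mm². φR_n = 0.75 × 579 × 314.16 × 10 × 1 = 1364.2 kN.
Bearing (8 mm plate, F_u = 400 MPa): end bolts L_c = 50 − 22/2 = 39, R_n = min(1.2×39×8×400, 2.4×20×8×400) = 149.76 kN/bolt; interior L_c = 55 − 22 = 33, R_n = 126.72 kN/bolt. φR_n = 0.75 × (2×149.76 + 8×126.72) = 985.0 kN.
Governing: min(1364.2, 985.0) = 985.0 kN → bearing.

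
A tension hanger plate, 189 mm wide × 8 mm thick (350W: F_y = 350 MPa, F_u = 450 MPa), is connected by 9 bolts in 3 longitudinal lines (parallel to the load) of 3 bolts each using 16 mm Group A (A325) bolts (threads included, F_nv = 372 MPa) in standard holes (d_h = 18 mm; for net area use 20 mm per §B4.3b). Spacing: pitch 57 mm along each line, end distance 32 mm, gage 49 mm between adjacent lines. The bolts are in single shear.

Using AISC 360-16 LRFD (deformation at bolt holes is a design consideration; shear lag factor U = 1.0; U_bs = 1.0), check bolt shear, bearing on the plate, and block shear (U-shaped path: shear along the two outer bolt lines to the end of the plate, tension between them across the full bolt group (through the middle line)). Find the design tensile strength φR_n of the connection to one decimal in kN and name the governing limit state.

Bolt shear: A_b = π(16)²/4 = 201.06 mm². φR_n = 0.75 × 372 × 201.06 × 9 × 1 = 504.9 kN.
Bearing (8 mm plate, F_u = 450 MPa): end bolts L_c = 32 − 18/2 = 23, R_n = min(1.2×23×8×450, 2.4×16×8×450) = 99.36 kN/bolt; interior L_c = 57 − 18 = 39, R_n = 138.24 kN/bolt. φR_n = 0.75 × (3×99.36 + 6×138.24) = 845.6 kN.
Block shear: shear path 2×[32+2×57] = 2×146 mm, A_gv = 2336, A_nv = 2×(146 − 2.5×20)×8 = 1536 mm²; tension across gage: (98 − 2×20)×8 = 464 mm². R_n = min(0.6×450×1536, 0.6×350×2336) + 1.0×450×464 = min(414.72, 490.56) + 208.8 = 623.52 kN. φR_n = 0.75 × 623.52 = 467.6 kN.
Governing: min(504.9, 845.6, 467.6) = 467.6 kN → block shear.

467.6 kN (block shear governs)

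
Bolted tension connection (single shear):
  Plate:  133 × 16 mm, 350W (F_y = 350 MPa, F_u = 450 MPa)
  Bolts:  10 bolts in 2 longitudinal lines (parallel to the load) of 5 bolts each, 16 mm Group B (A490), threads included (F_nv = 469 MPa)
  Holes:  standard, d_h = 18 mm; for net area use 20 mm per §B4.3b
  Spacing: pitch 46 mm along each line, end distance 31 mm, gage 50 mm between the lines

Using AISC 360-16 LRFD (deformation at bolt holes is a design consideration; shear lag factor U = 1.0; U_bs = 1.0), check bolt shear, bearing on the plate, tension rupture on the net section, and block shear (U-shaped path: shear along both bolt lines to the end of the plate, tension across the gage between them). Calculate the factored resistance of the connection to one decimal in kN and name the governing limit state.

502.2 kN (net-section rupture governs)

Bolt shear: A_b = π(16)²/4 = 201.06 mm². φR_n = 0.75 × 469 × 201.06 × 10 × 1 = 707.2 kN.
Bearing (16 mm plate, F_u = 450 MPa): end bolts L_c = 31 − 18/2 = 22, R_n = min(1.2×22×16×450, 2.4×16×16×450) = 190.08 kN/bolt; interior L_c = 46 − 18 = 28, R_n = 241.92 kN/bolt. φR_n = 0.75 × (2×190.08 + 8×241.92) = 1736.6 kN.
Tension rupture (net): A_n = (133 − 2×20)×16 = 1488 mm² (U = 1.0, A_e = A_n). φR_n = 0.75 × 450 × 1488 = 502.2 kN.
Block shear: shear path 2×[31+4×46] = 2×215 mm, A_gv = 6880, A_nv = 2×(215 − 4.5×20)×16 = 4000 mm²; tension across gage: (50 − 1×20)×16 = 480 mm². R_n = min(0.6×450×4000, 0.6×350×6880) + 1.0×450×480 = min(1080, 1444.8) + 216 = 1296 kN. φR_n = 0.75 × 1296 = 972.0 kN.
Governing: min(707.2, 1736.6, 502.2, 972.0) = 502.2 kN → net-section rupture.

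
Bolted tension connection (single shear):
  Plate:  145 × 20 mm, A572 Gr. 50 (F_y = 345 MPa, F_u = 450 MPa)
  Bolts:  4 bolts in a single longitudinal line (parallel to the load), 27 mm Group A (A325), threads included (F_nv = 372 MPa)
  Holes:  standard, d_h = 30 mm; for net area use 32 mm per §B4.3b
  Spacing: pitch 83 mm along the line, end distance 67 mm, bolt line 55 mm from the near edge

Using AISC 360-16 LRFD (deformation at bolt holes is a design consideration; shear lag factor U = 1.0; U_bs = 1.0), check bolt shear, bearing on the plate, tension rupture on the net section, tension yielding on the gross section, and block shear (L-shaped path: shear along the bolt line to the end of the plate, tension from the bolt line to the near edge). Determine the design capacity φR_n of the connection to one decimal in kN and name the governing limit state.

639.0 kN (bolt shear governs)

Bolt shear: A_b = π(27)²/4 = 572.56 mm². φR_n = 0.75 × 372 × 572.56 × 4 × 1 = 639.0 kN.
Bearing (20 mm plate, F_u = 450 MPa): end bolts L_c = 67 − 30/2 = 52, R_n = min(1.2×52×20×450, 2.4×27×20×450) = 561.6 kN/bolt; interior L_c = 83 − 30 = 53, R_n = 572.4 kN/bolt. φR_n = 0.75 × (1×561.6 + 3×572.4) = 1709.1 kN.
Tension rupture (net): A_n = (145 − 1×32)×20 = 2260 mm² (U = 1.0, A_e = A_n). φR_n = 0.75 × 450 × 2260 = 762.8 kN.
Tension yield (gross): A_g = 145×20 = 2900 mm². φR_n = 0.90 × 345 × 2900 = 900.5 kN.
Block shear: shear path 1×[67+3×83] = 1×316 mm, A_gv = 6320, A_nv = 1×(316 − 3.5×32)×20 = 4080 mm²; tension to near edge: (55 − 0.5×32)×20 = 780 mm². R_n = min(0.6×450×4080, 0.6×345×6320) + 1.0×450×780 = min(1101.6, 1308.2) + 351 = 1452.6 kN. φR_n = 0.75 × 1452.6 = 1089.5 kN.
Governing: min(639.0, 1709.1, 762.8, 900.5, 1089.5) = 639.0 kN → bolt shear.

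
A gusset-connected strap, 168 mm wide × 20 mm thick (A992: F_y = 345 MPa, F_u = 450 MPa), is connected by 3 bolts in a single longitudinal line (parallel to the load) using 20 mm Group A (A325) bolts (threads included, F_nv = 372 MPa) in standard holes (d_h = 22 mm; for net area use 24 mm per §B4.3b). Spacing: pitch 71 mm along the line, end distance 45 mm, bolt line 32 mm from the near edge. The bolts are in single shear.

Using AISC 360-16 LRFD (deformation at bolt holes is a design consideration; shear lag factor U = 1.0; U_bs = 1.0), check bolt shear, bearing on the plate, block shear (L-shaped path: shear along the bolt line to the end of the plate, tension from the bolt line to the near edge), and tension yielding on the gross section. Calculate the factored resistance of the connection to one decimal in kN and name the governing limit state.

263.0 kN (bolt shear governs)

Bolt shear: A_b = π(20)²/4 = 314.16 mm². φR_n = 0.75 × 372 × 314.16 × 3 × 1 = 263.0 kN.
Bearing (20 mm plate, F_u = 450 MPa): end bolts L_c = 45 − 22/2 = 34, R_n = min(1.2×34×20×450, 2.4×20×20×450) = 367.2 kN/bolt; interior L_c = 71 − 22 = 49, R_n = 432 kN/bolt. φR_n = 0.75 × (1×367.2 + 2×432) = 923.4 kN.
Block shear: shear path 1×[45+2×71] = 1×187 mm, A_gv = 3740, A_nv = 1×(187 − 2.5×24)×20 = 2540 mm²; tension to near edge: (32 − 0.5×24)×20 = 400 mm². R_n = min(0.6×450×2540, 0.6×345×3740) + 1.0×450×400 = min(685.8, 774.18) + 180 = 865.8 kN. φR_n = 0.75 × 865.8 = 649.4 kN.
Tension yield (gross): A_g = 168×20 = 3360 mm². φR_n = 0.90 × 345 × 3360 = 1043.3 kN.
Governing: min(263.0, 923.4, 649.4, 1043.3) = 263.0 kN → bolt shear.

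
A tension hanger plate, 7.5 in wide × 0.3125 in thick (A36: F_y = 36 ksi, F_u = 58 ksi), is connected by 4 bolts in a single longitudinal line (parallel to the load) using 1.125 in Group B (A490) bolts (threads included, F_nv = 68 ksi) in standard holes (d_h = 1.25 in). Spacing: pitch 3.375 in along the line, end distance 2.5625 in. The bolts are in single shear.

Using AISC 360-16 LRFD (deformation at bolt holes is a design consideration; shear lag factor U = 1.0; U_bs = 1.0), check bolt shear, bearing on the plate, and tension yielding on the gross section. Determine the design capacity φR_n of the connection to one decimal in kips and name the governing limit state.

75.9 kips (gross-section yield governs)

Bolt shear: A_b = π(1.125)²/4 = 0.99402 in². φR_n = 0.75 × 68 × 0.99402 × 4 × 1 = 202.8 kips.
Bearing (0.3125 in plate, F_u = 58 ksi): end bolts L_c = 2.5625 − 1.25/2 = 1.9375, R_n = min(1.2×1.9375×0.3125×58, 2.4×1.125×0.3125×58) = 42.141 kips/bolt; interior L_c = 3.375 − 1.25 = 2.125, R_n = 46.219 kips/bolt. φR_n = 0.75 × (1×42.141 + 3×46.219) = 135.6 kips.
Tension yield (gross): A_g = 7.5×0.3125 = 2.3438 in². φR_n = 0.90 × 36 × 2.3438 = 75.9 kips.
Governing: min(202.8, 135.6, 75.9) = 75.9 kips → gross-section yield.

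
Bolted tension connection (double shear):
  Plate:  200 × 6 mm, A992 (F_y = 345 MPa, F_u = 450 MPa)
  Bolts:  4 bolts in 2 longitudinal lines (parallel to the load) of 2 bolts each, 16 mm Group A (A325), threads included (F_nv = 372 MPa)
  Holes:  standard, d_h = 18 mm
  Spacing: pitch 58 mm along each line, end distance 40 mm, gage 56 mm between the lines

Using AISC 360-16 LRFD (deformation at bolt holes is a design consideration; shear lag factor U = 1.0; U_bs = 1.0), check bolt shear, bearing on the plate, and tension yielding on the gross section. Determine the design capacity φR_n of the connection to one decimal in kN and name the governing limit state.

306.2 kN (bearing governs)

Bolt shear: A_b = π(16)²/4 = 201.06 mm². φR_n = 0.75 × 372 × 201.06 × 4 × 2 = 448.8 kN.
Bearing (6 mm plate, F_u = 450 MPa): end bolts L_c = 40 − 18/2 = 31, R_n = min(1.2×31×6×450, 2.4×16×6×450) = 100.44 kN/bolt; interior L_c = 58 − 18 = 40, R_n = 103.68 kN/bolt. φR_n = 0.75 × (2×100.44 + 2×103.68) = 306.2 kN.
Tension yield (gross): A_g = 200×6 = 1200 mm². φR_n = 0.90 × 345 × 1200 = 372.6 kN.
Governing: min(448.8, 306.2, 372.6) = 306.2 kN → bearing.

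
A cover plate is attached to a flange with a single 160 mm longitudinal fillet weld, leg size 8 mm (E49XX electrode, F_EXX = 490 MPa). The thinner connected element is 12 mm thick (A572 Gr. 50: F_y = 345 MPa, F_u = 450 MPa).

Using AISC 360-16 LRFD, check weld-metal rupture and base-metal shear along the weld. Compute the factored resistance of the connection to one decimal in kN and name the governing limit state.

Weld metal: throat = 0.707×8 = 5.656 mm, L = 160 mm. φR_n = 0.75 × 0.6 × 490 × 5.656 × 160 = 199.5 kN.
Base metal shear (12 mm plate): yield φR_n = 1.0×0.6×345×12×160 = 397.4 kN; rupture φR_n = 0.75×0.6×450×12×160 = 388.8 kN; take 388.8 kN (rupture).
Governing: min(199.5, 388.8) = 199.5 kN → weld metal.

199.5 kN (weld metal governs)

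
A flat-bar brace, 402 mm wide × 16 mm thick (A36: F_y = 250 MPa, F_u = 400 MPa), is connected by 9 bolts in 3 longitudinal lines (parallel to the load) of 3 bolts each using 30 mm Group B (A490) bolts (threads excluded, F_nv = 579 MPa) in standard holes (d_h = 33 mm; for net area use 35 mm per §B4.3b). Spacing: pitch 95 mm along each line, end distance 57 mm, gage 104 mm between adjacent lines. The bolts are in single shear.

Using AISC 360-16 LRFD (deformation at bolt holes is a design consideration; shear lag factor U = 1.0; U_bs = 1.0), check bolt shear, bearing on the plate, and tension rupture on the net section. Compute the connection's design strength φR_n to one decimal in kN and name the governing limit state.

1425.6 kN (net-section rupture governs)

Bolt shear: A_b = π(30)²/4 = 706.86 mm². φR_n = 0.75 × 579 × 706.86 × 9 × 1 = 2762.6 kN.
Bearing (16 mm plate, F_u = 400 MPa): end bolts L_c = 57 − 33/2 = 40.5, R_n = min(1.2×40.5×16×400, 2.4×30×16×400) = 311.04 kN/bolt; interior L_c = 95 − 33 = 62, R_n = 460.8 kN/bolt. φR_n = 0.75 × (3×311.04 + 6×460.8) = 2773.4 kN.
Tension rupture (net): A_n = (402 − 3×35)×16 = 4752 mm² (U = 1.0, A_e = A_n). φR_n = 0.75 × 400 × 4752 = 1425.6 kN.
Governing: min(2762.6, 2773.4, 1425.6) = 1425.6 kN → net-section rupture.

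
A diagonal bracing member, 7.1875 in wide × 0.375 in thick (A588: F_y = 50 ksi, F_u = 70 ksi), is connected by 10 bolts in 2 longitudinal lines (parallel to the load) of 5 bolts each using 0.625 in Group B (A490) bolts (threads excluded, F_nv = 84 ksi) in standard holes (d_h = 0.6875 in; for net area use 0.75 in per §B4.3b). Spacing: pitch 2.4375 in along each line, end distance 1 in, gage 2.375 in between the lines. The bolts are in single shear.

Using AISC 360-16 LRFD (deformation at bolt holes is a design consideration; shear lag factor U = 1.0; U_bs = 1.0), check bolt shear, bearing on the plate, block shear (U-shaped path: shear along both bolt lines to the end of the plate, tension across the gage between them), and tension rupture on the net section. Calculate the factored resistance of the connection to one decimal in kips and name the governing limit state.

Bolt shear: A_b = π(0.625)²/4 = 0.3068 in². φR_n = 0.75 × 84 × 0.3068 × 10 × 1 = 193.3 kips.
Bearing (0.375 in plate, F_u = 70 ksi): end bolts L_c = 1 − 0.6875/2 = 0.65625, R_n = min(1.2×0.65625×0.375×70, 2.4×0.625×0.375×70) = 20.672 kips/bolt; interior L_c = 2.4375 − 0.6875 = 1.75, R_n = 39.375 kips/bolt. φR_n = 0.75 × (2×20.672 + 8×39.375) = 267.3 kips.
Block shear: shear path 2×[1+4×2.4375] = 2×10.75 in, A_gv = 8.0625, A_nv = 2×(10.75 − 4.5×0.75)×0.375 = 5.5313 in²; tension across gage: (2.375 − 1×0.75)×0.375 = 0.60938 in². R_n = min(0.6×70×5.5313, 0.6×50×8.0625) + 1.0×70×0.60938 = min(232.31, 241.88) + 42.657 = 274.97 kips. φR_n = 0.75 × 274.97 = 206.2 kips.
Tension rupture (net): A_n = (7.1875 − 2×0.75)×0.375 = 2.1328 in² (U = 1.0, A_e = A_n). φR_n = 0.75 × 70 × 2.1328 = 112.0 kips.
Governing: min(193.3, 267.3, 206.2, 112.0) = 112.0 kips → net-section rupture.

112.0 kips (net-section rupture governs)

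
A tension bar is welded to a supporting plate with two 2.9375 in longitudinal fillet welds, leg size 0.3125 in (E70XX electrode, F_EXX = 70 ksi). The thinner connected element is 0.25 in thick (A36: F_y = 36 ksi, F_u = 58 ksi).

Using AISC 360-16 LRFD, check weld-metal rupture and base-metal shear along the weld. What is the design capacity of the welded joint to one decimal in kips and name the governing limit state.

31.7 kips (base-metal shear governs)

Weld metal: throat = 0.707×0.3125 = 0.22094 in, L = 2×2.9375 = 5.875 in. φR_n = 0.75 × 0.6 × 70 × 0.22094 × 5.875 = 40.9 kips.
Base metal shear (0.25 in plate): yield φR_n = 1.0×0.6×36×0.25×5.875 = 31.7 kips; rupture φR_n = 0.75×0.6×58×0.25×5.875 = 38.3 kips; take 31.7 kips (yield).
Governing: min(40.9, 31.7) = 31.7 kips → base-metal shear.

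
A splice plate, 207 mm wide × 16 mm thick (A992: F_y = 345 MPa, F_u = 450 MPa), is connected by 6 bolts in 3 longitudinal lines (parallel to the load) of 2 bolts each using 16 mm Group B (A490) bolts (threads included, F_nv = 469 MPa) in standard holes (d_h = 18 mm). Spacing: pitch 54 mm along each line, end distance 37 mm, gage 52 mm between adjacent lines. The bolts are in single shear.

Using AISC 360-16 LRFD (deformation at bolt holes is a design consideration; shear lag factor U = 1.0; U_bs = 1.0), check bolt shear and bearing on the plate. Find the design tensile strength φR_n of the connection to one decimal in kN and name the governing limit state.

Bolt shear: A_b = π(16)²/4 = 201.06 mm². φR_n = 0.75 × 469 × 201.06 × 6 × 1 = 424.3 kN.
Bearing (16 mm plate, F_u = 450 MPa): end bolts L_c = 37 − 18/2 = 28, R_n = min(1.2×28×16×450, 2.4×16×16×450) = 241.92 kN/bolt; interior L_c = 54 − 18 = 36, R_n = 276.48 kN/bolt. φR_n = 0.75 × (3×241.92 + 3×276.48) = 1166.4 kN.
Governing: min(424.3, 1166.4) = 424.3 kN → bolt shear.

424.3 kN (bolt shear governs)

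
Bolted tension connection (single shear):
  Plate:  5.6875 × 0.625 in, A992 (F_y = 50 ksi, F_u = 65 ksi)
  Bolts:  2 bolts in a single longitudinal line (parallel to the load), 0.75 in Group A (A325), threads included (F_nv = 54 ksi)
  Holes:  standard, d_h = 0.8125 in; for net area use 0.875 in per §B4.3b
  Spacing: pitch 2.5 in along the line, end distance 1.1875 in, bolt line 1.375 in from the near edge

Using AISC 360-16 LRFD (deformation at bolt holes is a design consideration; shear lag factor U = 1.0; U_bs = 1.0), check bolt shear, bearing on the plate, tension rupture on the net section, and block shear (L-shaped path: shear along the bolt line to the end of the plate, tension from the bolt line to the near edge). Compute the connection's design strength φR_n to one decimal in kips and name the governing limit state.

35.8 kips (bolt shear governs)

Bolt shear: A_b = π(0.75)²/4 = 0.44179 in². φR_n = 0.75 × 54 × 0.44179 × 2 × 1 = 35.8 kips.
Bearing (0.625 in plate, F_u = 65 ksi): end bolts L_c = 1.1875 − 0.8125/2 = 0.78125, R_n = min(1.2×0.78125×0.625×65, 2.4×0.75×0.625×65) = 38.086 kips/bolt; interior L_c = 2.5 − 0.8125 = 1.6875, R_n = 73.125 kips/bolt. φR_n = 0.75 × (1×38.086 + 1×73.125) = 83.4 kips.
Tension rupture (net): A_n = (5.6875 − 1×0.875)×0.625 = 3.0078 in² (U = 1.0, A_e = A_n). φR_n = 0.75 × 65 × 3.0078 = 146.6 kips.
Block shear: shear path 1×[1.1875+1×2.5] = 1×3.6875 in, A_gv = 2.3047, A_nv = 1×(3.6875 − 1.5×0.875)×0.625 = 1.4844 in²; tension to near edge: (1.375 − 0.5×0.875)×0.625 = 0.58594 in². R_n = min(0.6×65×1.4844, 0.6×50×2.3047) + 1.0×65×0.58594 = min(57.892, 69.141) + 38.086 = 95.978 kips. φR_n = 0.75 × 95.978 = 72.0 kips.
Governing: min(35.8, 83.4, 146.6, 72.0) = 35.8 kips → bolt shear.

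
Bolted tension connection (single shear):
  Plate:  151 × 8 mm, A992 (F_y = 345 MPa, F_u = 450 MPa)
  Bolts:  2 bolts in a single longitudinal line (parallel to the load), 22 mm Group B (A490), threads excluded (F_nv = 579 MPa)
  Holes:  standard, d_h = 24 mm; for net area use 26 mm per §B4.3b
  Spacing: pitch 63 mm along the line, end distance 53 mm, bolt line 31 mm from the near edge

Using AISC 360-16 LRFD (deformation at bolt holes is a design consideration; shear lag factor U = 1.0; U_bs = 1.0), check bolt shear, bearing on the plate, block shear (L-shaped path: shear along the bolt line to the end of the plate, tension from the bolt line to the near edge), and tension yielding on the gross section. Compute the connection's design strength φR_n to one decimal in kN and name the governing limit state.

173.3 kN (block shear governs)

Bolt shear: A_b = π(22)²/4 = 380.13 mm². φR_n = 0.75 × 579 × 380.13 × 2 × 1 = 330.1 kN.
Bearing (8 mm plate, F_u = 450 MPa): end bolts L_c = 53 − 24/2 = 41, R_n = min(1.2×41×8×450, 2.4×22×8×450) = 177.12 kN/bolt; interior L_c = 63 − 24 = 39, R_n = 168.48 kN/bolt. φR_n = 0.75 × (1×177.12 + 1×168.48) = 259.2 kN.
Block shear: shear path 1×[53+1×63] = 1×116 mm, A_gv = 928, A_nv = 1×(116 − 1.5×26)×8 = 616 mm²; tension to near edge: (31 − 0.5×26)×8 = 144 mm². R_n = min(0.6×450×616, 0.6×345×928) + 1.0×450×144 = min(166.32, 192.1) + 64.8 = 231.12 kN. φR_n = 0.75 × 231.12 = 173.3 kN.
Tension yield (gross): A_g = 151×8 = 1208 mm². φR_n = 0.90 × 345 × 1208 = 375.1 kN.
Governing: min(330.1, 259.2, 173.3, 375.1) = 173.3 kN → block shear.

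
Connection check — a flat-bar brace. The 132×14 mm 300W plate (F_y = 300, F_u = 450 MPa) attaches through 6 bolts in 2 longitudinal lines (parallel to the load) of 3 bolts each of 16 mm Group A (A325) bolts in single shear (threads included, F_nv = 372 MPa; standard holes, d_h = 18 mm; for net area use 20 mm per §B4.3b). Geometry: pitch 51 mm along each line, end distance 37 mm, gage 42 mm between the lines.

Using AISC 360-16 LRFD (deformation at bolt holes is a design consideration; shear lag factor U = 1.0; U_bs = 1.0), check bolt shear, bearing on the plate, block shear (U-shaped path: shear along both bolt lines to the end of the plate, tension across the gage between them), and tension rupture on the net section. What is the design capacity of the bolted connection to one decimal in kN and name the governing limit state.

336.6 kN (bolt shear governs)

Bolt shear: A_b = π(16)²/4 = 201.06 mm². φR_n = 0.75 × 372 × 201.06 × 6 × 1 = 336.6 kN.
Bearing (14 mm plate, F_u = 450 MPa): end bolts L_c = 37 − 18/2 = 28, R_n = min(1.2×28×14×450, 2.4×16×14×450) = 211.68 kN/bolt; interior L_c = 51 − 18 = 33, R_n = 241.92 kN/bolt. φR_n = 0.75 × (2×211.68 + 4×241.92) = 1043.3 kN.
Block shear: shear path 2×[37+2×51] = 2×139 mm, A_gv = 3892, A_nv = 2×(139 − 2.5×20)×14 = 2492 mm²; tension across gage: (42 − 1×20)×14 = 308 mm². R_n = min(0.6×450×2492, 0.6×300×3892) + 1.0×450×308 = min(672.84, 700.56) + 138.6 = 811.44 kN. φR_n = 0.75 × 811.44 = 608.6 kN.
Tension rupture (net): A_n = (132 − 2×20)×14 = 1288 mm² (U = 1.0, A_e = A_n). φR_n = 0.75 × 450 × 1288 = 434.7 kN.
Governing: min(336.6, 1043.3, 608.6, 434.7) = 336.6 kN → bolt shear.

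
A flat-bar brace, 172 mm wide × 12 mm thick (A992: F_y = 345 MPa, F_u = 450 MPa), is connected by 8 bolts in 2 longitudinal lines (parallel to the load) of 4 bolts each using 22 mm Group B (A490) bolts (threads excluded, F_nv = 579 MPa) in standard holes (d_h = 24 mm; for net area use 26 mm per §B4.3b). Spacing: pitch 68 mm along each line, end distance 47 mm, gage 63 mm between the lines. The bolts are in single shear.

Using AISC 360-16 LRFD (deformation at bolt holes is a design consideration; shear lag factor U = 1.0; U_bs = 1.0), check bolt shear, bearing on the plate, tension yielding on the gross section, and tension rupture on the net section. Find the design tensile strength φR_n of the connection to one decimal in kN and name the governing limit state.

486.0 kN (net-section rupture governs)

Bolt shear: A_b = π(22)²/4 = 380.13 mm². φR_n = 0.75 × 579 × 380.13 × 8 × 1 = 1320.6 kN.
Bearing (12 mm plate, F_u = 450 MPa): end bolts L_c = 47 − 24/2 = 35, R_n = min(1.2×35×12×450, 2.4×22×12×450) = 226.8 kN/bolt; interior L_c = 68 − 24 = 44, R_n = 285.12 kN/bolt. φR_n = 0.75 × (2×226.8 + 6×285.12) = 1623.2 kN.
Tension yield (gross): A_g = 172×12 = 2064 mm². φR_n = 0.90 × 345 × 2064 = 640.9 kN.
Tension rupture (net): A_n = (172 − 2×26)×12 = 1440 mm² (U = 1.0, A_e = A_n). φR_n = 0.75 × 450 × 1440 = 486.0 kN.
Governing: min(1320.6, 1623.2, 640.9, 486.0) = 486.0 kN → net-section rupture.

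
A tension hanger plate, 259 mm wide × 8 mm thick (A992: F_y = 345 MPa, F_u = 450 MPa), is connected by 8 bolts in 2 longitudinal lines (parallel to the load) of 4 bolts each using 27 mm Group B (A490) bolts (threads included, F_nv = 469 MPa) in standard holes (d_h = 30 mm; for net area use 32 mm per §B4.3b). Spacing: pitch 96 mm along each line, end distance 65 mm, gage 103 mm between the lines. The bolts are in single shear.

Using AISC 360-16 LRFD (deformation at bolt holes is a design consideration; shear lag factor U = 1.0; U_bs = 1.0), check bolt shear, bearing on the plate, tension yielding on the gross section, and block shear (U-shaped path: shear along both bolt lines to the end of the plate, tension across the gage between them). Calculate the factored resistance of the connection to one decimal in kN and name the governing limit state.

Bolt shear: A_b = π(27)²/4 = 572.56 mm². φR_n = 0.75 × 469 × 572.56 × 8 × 1 = 1611.2 kN.
Bearing (8 mm plate, F_u = 450 MPa): end bolts L_c = 65 − 30/2 = 50, R_n = min(1.2×50×8×450, 2.4×27×8×450) = 216 kN/bolt; interior L_c = 96 − 30 = 66, R_n = 233.28 kN/bolt. φR_n = 0.75 × (2×216 + 6×233.28) = 1373.8 kN.
Tension yield (gross): A_g = 259×8 = 2072 mm². φR_n = 0.90 × 345 × 2072 = 643.4 kN.
Block shear: shear path 2×[65+3×96] = 2×353 mm, A_gv = 5648, A_nv = 2×(353 − 3.5×32)×8 = 3856 mm²; tension across gage: (103 − 1×32)×8 = 568 mm². R_n = min(0.6×450×3856, 0.6×345×5648) + 1.0×450×568 = min(1041.1, 1169.1) + 255.6 = 1296.7 kN. φR_n = 0.75 × 1296.7 = 972.5 kN.
Governing: min(1611.2, 1373.8, 643.4, 972.5) = 643.4 kN → gross-section yield.

643.4 kN (gross-section yield governs)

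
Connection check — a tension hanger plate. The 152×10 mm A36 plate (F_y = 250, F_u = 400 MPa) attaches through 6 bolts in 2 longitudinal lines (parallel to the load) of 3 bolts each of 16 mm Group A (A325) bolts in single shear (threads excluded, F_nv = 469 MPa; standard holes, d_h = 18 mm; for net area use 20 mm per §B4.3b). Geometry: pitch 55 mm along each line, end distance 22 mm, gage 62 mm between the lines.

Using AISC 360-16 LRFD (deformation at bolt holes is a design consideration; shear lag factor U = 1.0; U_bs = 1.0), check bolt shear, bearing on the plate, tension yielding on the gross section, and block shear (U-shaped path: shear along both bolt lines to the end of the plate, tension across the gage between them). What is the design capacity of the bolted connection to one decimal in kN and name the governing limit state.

342.0 kN (gross-section yield governs)

Bolt shear: A_b = π(16)²/4 = 201.06 mm². φR_n = 0.75 × 469 × 201.06 × 6 × 1 = 424.3 kN.
Bearing (10 mm plate, F_u = 400 MPa): end bolts L_c = 22 − 18/2 = 13, R_n = min(1.2×13×10×400, 2.4×16×10×400) = 62.4 kN/bolt; interior L_c = 55 − 18 = 37, R_n = 153.6 kN/bolt. φR_n = 0.75 × (2×62.4 + 4×153.6) = 554.4 kN.
Tension yield (gross): A_g = 152×10 = 1520 mm². φR_n = 0.90 × 250 × 1520 = 342.0 kN.
Block shear: shear path 2×[22+2×55] = 2×132 mm, A_gv = 2640, A_nv = 2×(132 − 2.5×20)×10 = 1640 mm²; tension across gage: (62 − 1×20)×10 = 420 mm². R_n = min(0.6×400×1640, 0.6×250×2640) + 1.0×400×420 = min(393.6, 396) + 168 = 561.6 kN. φR_n = 0.75 × 561.6 = 421.2 kN.
Governing: min(424.3, 554.4, 342.0, 421.2) = 342.0 kN → gross-section yield.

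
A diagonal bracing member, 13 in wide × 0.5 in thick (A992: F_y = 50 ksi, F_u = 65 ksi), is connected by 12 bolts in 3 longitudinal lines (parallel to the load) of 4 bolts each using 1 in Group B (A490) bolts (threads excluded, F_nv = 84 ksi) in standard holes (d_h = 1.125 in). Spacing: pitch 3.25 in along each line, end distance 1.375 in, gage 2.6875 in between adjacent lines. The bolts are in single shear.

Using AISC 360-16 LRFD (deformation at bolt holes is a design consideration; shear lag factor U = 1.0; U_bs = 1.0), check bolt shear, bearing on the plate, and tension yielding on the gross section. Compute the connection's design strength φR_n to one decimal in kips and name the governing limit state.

Bolt shear: A_b = π(1)²/4 = 0.7854 in². φR_n = 0.75 × 84 × 0.7854 × 12 × 1 = 593.8 kips.
Bearing (0.5 in plate, F_u = 65 ksi): end bolts L_c = 1.375 − 1.125/2 = 0.8125, R_n = min(1.2×0.8125×0.5×65, 2.4×1×0.5×65) = 31.688 kips/bolt; interior L_c = 3.25 − 1.125 = 2.125, R_n = 78 kips/bolt. φR_n = 0.75 × (3×31.688 + 9×78) = 597.8 kips.
Tension yield (gross): A_g = 13×0.5 = 6.5 in². φR_n = 0.90 × 50 × 6.5 = 292.5 kips.
Governing: min(593.8, 597.8, 292.5) = 292.5 kips → gross-section yield.

292.5 kips (gross-section yield governs)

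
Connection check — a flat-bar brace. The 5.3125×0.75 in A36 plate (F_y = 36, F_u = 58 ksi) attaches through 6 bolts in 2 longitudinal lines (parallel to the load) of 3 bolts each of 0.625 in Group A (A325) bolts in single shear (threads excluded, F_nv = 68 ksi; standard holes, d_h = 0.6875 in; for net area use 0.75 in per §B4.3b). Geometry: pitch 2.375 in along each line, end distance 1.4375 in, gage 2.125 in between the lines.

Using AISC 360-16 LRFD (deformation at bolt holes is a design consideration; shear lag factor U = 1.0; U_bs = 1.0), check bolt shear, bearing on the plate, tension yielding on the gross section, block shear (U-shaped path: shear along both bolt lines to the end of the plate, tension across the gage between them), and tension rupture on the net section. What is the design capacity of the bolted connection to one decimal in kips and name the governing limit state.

93.9 kips (bolt shear governs)

Bolt shear: A_b = π(0.625)²/4 = 0.3068 in². φR_n = 0.75 × 68 × 0.3068 × 6 × 1 = 93.9 kips.
Bearing (0.75 in plate, F_u = 58 ksi): end bolts L_c = 1.4375 − 0.6875/2 = 1.09375, R_n = min(1.2×1.09375×0.75×58, 2.4×0.625×0.75×58) = 57.094 kips/bolt; interior L_c = 2.375 − 0.6875 = 1.6875, R_n = 65.25 kips/bolt. φR_n = 0.75 × (2×57.094 + 4×65.25) = 281.4 kips.
Tension yield (gross): A_g = 5.3125×0.75 = 3.9844 in². φR_n = 0.90 × 36 × 3.9844 = 129.1 kips.
Block shear: shear path 2×[1.4375+2×2.375] = 2×6.1875 in, A_gv = 9.2813, A_nv = 2×(6.1875 − 2.5×0.75)×0.75 = 6.4688 in²; tension across gage: (2.125 − 1×0.75)×0.75 = 1.0313 in². R_n = min(0.6×58×6.4688, 0.6×36×9.2813) + 1.0×58×1.0313 = min(225.11, 200.48) + 59.815 = 260.3 kips. φR_n = 0.75 × 260.3 = 195.2 kips.
Tension rupture (net): A_n = (5.3125 − 2×0.75)×0.75 = 2.8594 in² (U = 1.0, A_e = A_n). φR_n = 0.75 × 58 × 2.8594 = 124.4 kips.
Governing: min(93.9, 281.4, 129.1, 195.2, 124.4) = 93.9 kips → bolt shear.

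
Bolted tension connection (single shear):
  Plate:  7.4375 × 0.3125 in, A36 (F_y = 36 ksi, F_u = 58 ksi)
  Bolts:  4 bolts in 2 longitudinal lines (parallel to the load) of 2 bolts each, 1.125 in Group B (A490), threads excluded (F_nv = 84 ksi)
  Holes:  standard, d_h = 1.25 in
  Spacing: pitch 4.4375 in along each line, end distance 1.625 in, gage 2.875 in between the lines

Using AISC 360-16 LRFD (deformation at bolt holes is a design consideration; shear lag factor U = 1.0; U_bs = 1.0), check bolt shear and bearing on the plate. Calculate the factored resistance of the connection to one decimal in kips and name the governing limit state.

Bolt shear: A_b = π(1.125)²/4 = 0.99402 in². φR_n = 0.75 × 84 × 0.99402 × 4 × 1 = 250.5 kips.
Bearing (0.3125 in plate, F_u = 58 ksi): end bolts L_c = 1.625 − 1.25/2 = 1, R_n = min(1.2×1×0.3125×58, 2.4×1.125×0.3125×58) = 21.75 kips/bolt; interior L_c = 4.4375 − 1.25 = 3.1875, R_n = 48.938 kips/bolt. φR_n = 0.75 × (2×21.75 + 2×48.938) = 106.0 kips.
Governing: min(250.5, 106.0) = 106.0 kips → bearing.

106.0 kips (bearing governs)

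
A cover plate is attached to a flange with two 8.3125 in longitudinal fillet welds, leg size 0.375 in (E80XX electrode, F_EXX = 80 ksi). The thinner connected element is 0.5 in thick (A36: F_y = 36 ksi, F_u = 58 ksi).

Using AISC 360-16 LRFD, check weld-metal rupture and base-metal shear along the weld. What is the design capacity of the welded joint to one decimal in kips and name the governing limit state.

158.7 kips (weld metal governs)

Weld metal: throat = 0.707×0.375 = 0.26513 in, L = 2×8.3125 = 16.625 in. φR_n = 0.75 × 0.6 × 80 × 0.26513 × 16.625 = 158.7 kips.
Base metal shear (0.5 in plate): yield φR_n = 1.0×0.6×36×0.5×16.625 = 179.6 kips; rupture φR_n = 0.75×0.6×58×0.5×16.625 = 217.0 kips; take 179.6 kips (yield).
Governing: min(158.7, 179.6) = 158.7 kips → weld metal.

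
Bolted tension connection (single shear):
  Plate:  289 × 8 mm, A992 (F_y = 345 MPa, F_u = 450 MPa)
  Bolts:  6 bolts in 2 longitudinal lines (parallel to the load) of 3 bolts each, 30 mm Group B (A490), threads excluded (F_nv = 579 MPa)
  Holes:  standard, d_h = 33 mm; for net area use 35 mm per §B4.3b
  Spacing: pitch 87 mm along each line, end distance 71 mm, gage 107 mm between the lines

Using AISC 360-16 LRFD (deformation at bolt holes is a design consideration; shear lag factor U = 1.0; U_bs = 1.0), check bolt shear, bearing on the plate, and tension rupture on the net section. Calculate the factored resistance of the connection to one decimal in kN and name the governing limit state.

Bolt shear: A_b = π(30)²/4 = 706.86 mm². φR_n = 0.75 × 579 × 706.86 × 6 × 1 = 1841.7 kN.
Bearing (8 mm plate, F_u = 450 MPa): end bolts L_c = 71 − 33/2 = 54.5, R_n = min(1.2×54.5×8×450, 2.4×30×8×450) = 235.44 kN/bolt; interior L_c = 87 − 33 = 54, R_n = 233.28 kN/bolt. φR_n = 0.75 × (2×235.44 + 4×233.28) = 1053.0 kN.
Tension rupture (net): A_n = (289 − 2×35)×8 = 1752 mm² (U = 1.0, A_e = A_n). φR_n = 0.75 × 450 × 1752 = 591.3 kN.
Governing: min(1841.7, 1053.0, 591.3) = 591.3 kN → net-section rupture.

591.3 kN (net-section rupture governs)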